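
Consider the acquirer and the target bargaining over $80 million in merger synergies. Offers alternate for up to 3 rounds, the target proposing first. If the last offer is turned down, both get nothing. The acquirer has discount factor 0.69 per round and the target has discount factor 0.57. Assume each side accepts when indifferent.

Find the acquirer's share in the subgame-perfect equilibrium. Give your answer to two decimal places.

23.74

Solve by backward induction from round 3.
Round 3 (the target proposes): rejection yields 0 for the acquirer; the target offers 0 and keeps 80.
Round 2 (the acquirer proposes): the target can get 80 next round, worth 0.57 × 80 = 45.6 now. The acquirer offers 45.6 and keeps 80 − 45.6 = 34.4.
Round 1 (the target proposes): the acquirer can get 34.4 next round, worth 0.69 × 34.4 = 23.736 now, so the target offers 23.736, keeping 56.264.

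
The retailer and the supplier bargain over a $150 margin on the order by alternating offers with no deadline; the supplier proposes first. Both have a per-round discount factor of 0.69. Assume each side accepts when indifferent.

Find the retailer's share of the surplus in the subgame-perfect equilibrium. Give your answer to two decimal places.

61.24

When the supplier proposes, the retailer accepts any offer worth at least 0.69 times what the retailer would get by proposing next round; and vice versa.
This gives x = 150 − 0.69y and y = 150 − 0.69x, where x and y are each side's share when it proposes.
Hence (1 − 0.69·0.69)x = 150(1 − 0.69), i.e. 0.5239·x = 46.5.
x ≈ 88.7574; the retailer's share is 150 − x ≈ 61.2426.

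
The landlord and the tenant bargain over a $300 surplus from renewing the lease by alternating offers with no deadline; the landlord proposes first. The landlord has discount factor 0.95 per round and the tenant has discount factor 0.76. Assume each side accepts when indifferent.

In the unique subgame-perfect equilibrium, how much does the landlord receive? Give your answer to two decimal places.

When the landlord proposes, the tenant accepts any offer worth at least 0.76 times what the tenant would get by proposing next round; and vice versa.
This gives x = 300 − 0.76y and y = 300 − 0.95x, where x and y are each side's share when it proposes.
Hence (1 − 0.76·0.95)x = 300(1 − 0.76), i.e. 0.278·x = 72.
x ≈ 258.9928; the tenant's share is 300 − x ≈ 41.0072.

258.99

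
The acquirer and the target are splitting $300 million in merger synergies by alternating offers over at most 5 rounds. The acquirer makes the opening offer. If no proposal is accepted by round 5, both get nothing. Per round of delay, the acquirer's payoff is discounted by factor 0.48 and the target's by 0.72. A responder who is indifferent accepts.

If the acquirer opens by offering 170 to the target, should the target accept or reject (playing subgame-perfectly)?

Round 5 (the acquirer proposes): rejection yields 0 for the target; the acquirer offers 0 and keeps 300.
Round 4 (the target proposes): the acquirer can get 300 next round, worth 0.48 × 300 = 144 now. The target offers 144 and keeps 300 − 144 = 156.
Round 3 (the acquirer proposes): the target can get 156 next round, worth 0.72 × 156 = 112.32 now, so the acquirer offers 112.32, keeping 187.68.
Round 2 (the target proposes): the acquirer can get 187.68 next round, worth 0.48 × 187.68 = 90.0864 now; the target offers that and keeps 209.9136.
So by rejecting in round 1, the target gets 209.9136 next round, worth 0.72 × 209.9136 = 151.137792 now.
Offer 170 ≥ 151.137792, so the target accepts.

Accept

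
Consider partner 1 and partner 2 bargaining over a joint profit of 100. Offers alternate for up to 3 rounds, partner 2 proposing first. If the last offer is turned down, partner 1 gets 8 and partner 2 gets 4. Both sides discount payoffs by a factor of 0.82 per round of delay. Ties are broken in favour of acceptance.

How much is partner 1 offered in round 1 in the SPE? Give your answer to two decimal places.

Round 3 (partner 2 proposes): partner 1 gets 8 if talks fail, so partner 2 offers 8 and keeps 92.
Round 2 (partner 1 proposes): partner 2 can get 92 next round, worth 0.82 × 92 = 75.44 now; partner 1 offers that and keeps 24.56.
Round 1 (partner 2 proposes): partner 1 can get 24.56 next round, worth 0.82 × 24.56 = 20.1392 now. Partner 2 offers 20.1392 and keeps 100 − 20.1392 = 79.8608.

20.14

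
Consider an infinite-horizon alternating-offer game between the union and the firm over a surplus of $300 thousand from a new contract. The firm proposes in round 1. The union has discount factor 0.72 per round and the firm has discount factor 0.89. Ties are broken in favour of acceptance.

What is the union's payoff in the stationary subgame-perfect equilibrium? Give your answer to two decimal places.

In a stationary SPE each proposer offers the other exactly their discounted continuation value.
If the firm keeps x when proposing and the union keeps y when proposing, then x = 300 − 0.72y and y = 300 − 0.89x.
Solving: x = 300(1 − 0.72) / (1 − 0.89·0.72) = 84 / 0.3592 ≈ 233.8530.
The union gets 300 − 233.8530 ≈ 66.1470.

66.15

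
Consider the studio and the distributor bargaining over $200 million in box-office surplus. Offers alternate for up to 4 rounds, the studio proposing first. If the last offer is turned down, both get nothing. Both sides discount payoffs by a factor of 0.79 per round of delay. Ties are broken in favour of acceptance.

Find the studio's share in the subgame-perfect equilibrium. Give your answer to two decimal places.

Round 4 (the distributor proposes): rejection yields 0 for the studio; the distributor offers 0 and keeps 200.
Round 3 (the studio proposes): the distributor can get 200 next round, worth 0.79 × 200 = 158 now; the studio offers that and keeps 42.
Round 2 (the distributor proposes): the studio can get 42 next round, worth 0.79 × 42 = 33.18 now, so the distributor offers 33.18, keeping 166.82.
Round 1 (the studio proposes): the distributor can get 166.82 next round, worth 0.79 × 166.82 = 131.7878 now; the studio offers that and keeps 68.2122.

68.21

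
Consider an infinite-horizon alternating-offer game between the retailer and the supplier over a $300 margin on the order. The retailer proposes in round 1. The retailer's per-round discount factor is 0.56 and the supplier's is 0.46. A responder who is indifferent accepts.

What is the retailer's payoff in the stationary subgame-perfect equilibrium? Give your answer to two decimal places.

218.21

In a stationary SPE each proposer offers the other exactly their discounted continuation value.
If the retailer keeps x when proposing and the supplier keeps y when proposing, then x = 300 − 0.46y and y = 300 − 0.56x.
Solving: x = 300(1 − 0.46) / (1 − 0.56·0.46) = 162 / 0.7424 ≈ 218.2112.
The supplier gets 300 − 218.2112 ≈ 81.7888.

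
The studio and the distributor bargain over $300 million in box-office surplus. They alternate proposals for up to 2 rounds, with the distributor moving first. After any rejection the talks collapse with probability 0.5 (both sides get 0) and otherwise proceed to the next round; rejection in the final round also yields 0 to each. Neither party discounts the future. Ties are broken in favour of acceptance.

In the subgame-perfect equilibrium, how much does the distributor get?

By backward induction:
Round 2 (the studio proposes): the distributor will accept anything ≥ 0, so the studio offers 0 and keeps 300.
Round 1 (the distributor proposes): rejecting gives the studio an expected 0.5 × 300 = 150; the distributor offers that and keeps 150.

150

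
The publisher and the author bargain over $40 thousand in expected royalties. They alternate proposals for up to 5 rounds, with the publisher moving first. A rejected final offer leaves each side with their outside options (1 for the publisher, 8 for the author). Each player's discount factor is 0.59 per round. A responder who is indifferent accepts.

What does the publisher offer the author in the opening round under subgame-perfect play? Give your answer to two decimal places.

14.01

Round 5 (the publisher proposes): the author gets 8 if talks fail, so the publisher offers 8 and keeps 32.
Round 4 (the author proposes): the publisher can get 32 next round, worth 0.59 × 32 = 18.88 now. The author offers 18.88 and keeps 40 − 18.88 = 21.12.
Round 3 (the publisher proposes): the author can get 21.12 next round, worth 0.59 × 21.12 = 12.4608 now, so the publisher offers 12.4608, keeping 27.5392.
Round 2 (the author proposes): the publisher can get 27.5392 next round, worth 0.59 × 27.5392 = 16.248128 now. The author offers 16.248128 and keeps 40 − 16.248128 = 23.751872.
Round 1 (the publisher proposes): the author can get 23.751872 next round, worth 0.59 × 23.751872 = 14.01360448 now; the publisher offers that and keeps 25.98639552.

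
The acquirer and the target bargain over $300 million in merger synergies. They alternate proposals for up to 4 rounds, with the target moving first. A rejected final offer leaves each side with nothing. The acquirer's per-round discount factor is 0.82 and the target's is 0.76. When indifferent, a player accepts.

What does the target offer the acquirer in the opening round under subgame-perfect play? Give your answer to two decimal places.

Round 4 (the acquirer proposes): the target will accept anything ≥ 0, so the acquirer offers 0 and keeps 300.
Round 3 (the target proposes): the acquirer can get 300 next round, worth 0.82 × 300 = 246 now, so the target offers 246, keeping 54.
Round 2 (the acquirer proposes): the target can get 54 next round, worth 0.76 × 54 = 41.04 now. The acquirer offers 41.04 and keeps 300 − 41.04 = 258.96.
Round 1 (the target proposes): the acquirer can get 258.96 next round, worth 0.82 × 258.96 = 212.3472 now. The target offers 212.3472 and keeps 300 − 212.3472 = 87.6528.

212.35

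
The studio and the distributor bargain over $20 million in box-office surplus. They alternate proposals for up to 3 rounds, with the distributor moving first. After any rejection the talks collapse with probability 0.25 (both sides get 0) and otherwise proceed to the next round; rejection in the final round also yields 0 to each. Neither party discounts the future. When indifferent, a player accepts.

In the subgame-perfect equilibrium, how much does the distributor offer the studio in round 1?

3.75

Round 3 (the distributor proposes): the studio will accept anything ≥ 0, so the distributor offers 0 and keeps 20.
Round 2 (the studio proposes): rejecting gives the distributor an expected 0.75 × 20 = 15; the studio offers that and keeps 5.
Round 1 (the distributor proposes): rejecting gives the studio an expected 0.75 × 5 = 3.75; the distributor offers that and keeps 16.25.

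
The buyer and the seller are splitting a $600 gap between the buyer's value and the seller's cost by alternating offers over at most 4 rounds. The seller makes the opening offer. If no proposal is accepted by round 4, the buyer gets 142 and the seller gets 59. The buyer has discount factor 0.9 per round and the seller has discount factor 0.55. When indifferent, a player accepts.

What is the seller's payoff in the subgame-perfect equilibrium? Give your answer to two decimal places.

115.98

Round 4 (the buyer proposes): the seller gets 59 if talks fail, so the buyer offers 59 and keeps 541.
Round 3 (the seller proposes): the buyer can get 541 next round, worth 0.9 × 541 = 486.9 now. The seller offers 486.9 and keeps 600 − 486.9 = 113.1.
Round 2 (the buyer proposes): the seller can get 113.1 next round, worth 0.55 × 113.1 = 62.205 now. The buyer offers 62.205 and keeps 600 − 62.205 = 537.795.
Round 1 (the seller proposes): the buyer can get 537.795 next round, worth 0.9 × 537.795 = 484.0155 now. The seller offers 484.0155 and keeps 600 − 484.0155 = 115.9845.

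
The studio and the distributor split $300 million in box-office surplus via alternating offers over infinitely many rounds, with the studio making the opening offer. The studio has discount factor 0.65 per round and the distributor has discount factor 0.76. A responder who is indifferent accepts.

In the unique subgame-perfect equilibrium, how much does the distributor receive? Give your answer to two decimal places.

Let x be the studio's share when the studio proposes and y be the distributor's share when the distributor proposes.
The distributor accepts iff offered ≥ 0.76·y, so x = 300 − 0.76y. Symmetrically y = 300 − 0.65x.
Substituting: x = 300 − 0.76(300 − 0.65x), giving x(1 − 0.65·0.76) = 300(1 − 0.76).
So x = 300 × 0.24 / 0.506 ≈ 142.2925, and the distributor receives 300 − x ≈ 157.7075.

157.71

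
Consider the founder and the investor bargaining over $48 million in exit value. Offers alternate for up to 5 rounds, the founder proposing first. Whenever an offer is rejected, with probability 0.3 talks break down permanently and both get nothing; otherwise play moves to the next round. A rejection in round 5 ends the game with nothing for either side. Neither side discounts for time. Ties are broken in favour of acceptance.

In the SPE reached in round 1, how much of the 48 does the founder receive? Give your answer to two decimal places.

Round 5 (the founder proposes): the investor will accept anything ≥ 0, so the founder offers 0 and keeps 48.
Round 4 (the investor proposes): rejecting gives the founder an expected 0.7 × 48 = 33.6. The investor offers 33.6 and keeps 48 − 33.6 = 14.4.
Round 3 (the founder proposes): rejecting gives the investor an expected 0.7 × 14.4 = 10.08; the founder offers that and keeps 37.92.
Round 2 (the investor proposes): rejecting gives the founder an expected 0.7 × 37.92 = 26.544, so the investor offers 26.544, keeping 21.456.
Round 1 (the founder proposes): rejecting gives the investor an expected 0.7 × 21.456 = 15.0192, so the founder offers 15.0192, keeping 32.9808.

32.98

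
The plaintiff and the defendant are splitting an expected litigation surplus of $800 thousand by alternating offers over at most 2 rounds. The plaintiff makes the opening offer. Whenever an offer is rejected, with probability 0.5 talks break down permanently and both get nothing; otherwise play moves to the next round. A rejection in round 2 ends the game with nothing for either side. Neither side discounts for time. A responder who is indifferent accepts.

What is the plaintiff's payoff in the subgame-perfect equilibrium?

400

By backward induction:
Round 2 (the defendant proposes): the plaintiff will accept anything ≥ 0, so the defendant offers 0 and keeps 800.
Round 1 (the plaintiff proposes): rejecting gives the defendant an expected 0.5 × 800 = 400, so the plaintiff offers 400, keeping 400.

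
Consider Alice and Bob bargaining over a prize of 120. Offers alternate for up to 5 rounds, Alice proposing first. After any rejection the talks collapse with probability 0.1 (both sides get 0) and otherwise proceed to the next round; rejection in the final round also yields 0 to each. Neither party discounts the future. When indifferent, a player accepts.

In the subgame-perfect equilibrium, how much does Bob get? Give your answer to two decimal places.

Round 5 (Alice proposes): Bob will accept anything ≥ 0, so Alice offers 0 and keeps 120.
Round 4 (Bob proposes): rejecting gives Alice an expected 0.9 × 120 = 108, so Bob offers 108, keeping 12.
Round 3 (Alice proposes): rejecting gives Bob an expected 0.9 × 12 = 10.8; Alice offers that and keeps 109.2.
Round 2 (Bob proposes): rejecting gives Alice an expected 0.9 × 109.2 = 98.28; Bob offers that and keeps 21.72.
Round 1 (Alice proposes): rejecting gives Bob an expected 0.9 × 21.72 = 19.548, so Alice offers 19.548, keeping 100.452.

19.55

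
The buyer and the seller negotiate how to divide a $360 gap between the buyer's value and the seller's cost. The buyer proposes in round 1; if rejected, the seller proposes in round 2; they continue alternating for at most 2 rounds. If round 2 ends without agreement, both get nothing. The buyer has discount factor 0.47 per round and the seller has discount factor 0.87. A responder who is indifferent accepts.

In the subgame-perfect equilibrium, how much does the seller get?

313.2

Solve by backward induction from round 2.
Round 2 (the seller proposes): rejection yields 0 for the buyer; the seller offers 0 and keeps 360.
Round 1 (the buyer proposes): the seller can get 360 next round, worth 0.87 × 360 = 313.2 now; the buyer offers that and keeps 46.8.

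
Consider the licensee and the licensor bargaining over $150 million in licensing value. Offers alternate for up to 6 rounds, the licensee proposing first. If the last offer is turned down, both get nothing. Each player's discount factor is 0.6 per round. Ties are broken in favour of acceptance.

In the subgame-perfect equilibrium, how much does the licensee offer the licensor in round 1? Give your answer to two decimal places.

60.62

Solve by backward induction from round 6.
Round 6 (the licensor proposes): the licensee will accept anything ≥ 0, so the licensor offers 0 and keeps 150.
Round 5 (the licensee proposes): the licensor can get 150 next round, worth 0.6 × 150 = 90 now, so the licensee offers 90, keeping 60.
Round 4 (the licensor proposes): the licensee can get 60 next round, worth 0.6 × 60 = 36 now, so the licensor offers 36, keeping 114.
Round 3 (the licensee proposes): the licensor can get 114 next round, worth 0.6 × 114 = 68.4 now. The licensee offers 68.4 and keeps 150 − 68.4 = 81.6.
Round 2 (the licensor proposes): the licensee can get 81.6 next round, worth 0.6 × 81.6 = 48.96 now; the licensor offers that and keeps 101.04.
Round 1 (the licensee proposes): the licensor can get 101.04 next round, worth 0.6 × 101.04 = 60.624 now; the licensee offers that and keeps 89.376.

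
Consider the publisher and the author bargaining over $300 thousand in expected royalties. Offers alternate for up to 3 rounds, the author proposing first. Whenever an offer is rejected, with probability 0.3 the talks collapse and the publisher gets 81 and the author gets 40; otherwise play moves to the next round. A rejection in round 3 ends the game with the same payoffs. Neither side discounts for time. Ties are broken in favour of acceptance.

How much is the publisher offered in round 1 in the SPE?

118.59

Round 3 (the author proposes): the publisher gets 81 if talks fail, so the author offers 81 and keeps 219.
Round 2 (the publisher proposes): rejecting gives the author an expected 0.7 × 219 + 0.3 × 40 = 165.3, so the publisher offers 165.3, keeping 134.7.
Round 1 (the author proposes): rejecting gives the publisher an expected 0.7 × 134.7 + 0.3 × 81 = 118.59, so the author offers 118.59, keeping 181.41.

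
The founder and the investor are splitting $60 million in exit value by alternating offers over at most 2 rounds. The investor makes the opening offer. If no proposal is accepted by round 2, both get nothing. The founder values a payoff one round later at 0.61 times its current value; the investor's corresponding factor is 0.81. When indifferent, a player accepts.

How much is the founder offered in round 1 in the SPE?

Solve by backward induction from round 2.
Round 2 (the founder proposes): rejection yields 0 for the investor; the founder offers 0 and keeps 60.
Round 1 (the investor proposes): the founder can get 60 next round, worth 0.61 × 60 = 36.6 now, so the investor offers 36.6, keeping 23.4.

36.6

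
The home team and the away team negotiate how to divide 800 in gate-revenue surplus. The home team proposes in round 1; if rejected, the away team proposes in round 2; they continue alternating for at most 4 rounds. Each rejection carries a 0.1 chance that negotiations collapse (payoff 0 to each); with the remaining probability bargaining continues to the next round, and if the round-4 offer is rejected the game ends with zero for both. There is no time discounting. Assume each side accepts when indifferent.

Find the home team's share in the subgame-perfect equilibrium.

144.8

Round 4 (the away team proposes): the home team will accept anything ≥ 0, so the away team offers 0 and keeps 800.
Round 3 (the home team proposes): rejecting gives the away team an expected 0.9 × 800 = 720; the home team offers that and keeps 80.
Round 2 (the away team proposes): rejecting gives the home team an expected 0.9 × 80 = 72, so the away team offers 72, keeping 728.
Round 1 (the home team proposes): rejecting gives the away team an expected 0.9 × 728 = 655.2. The home team offers 655.2 and keeps 800 − 655.2 = 144.8.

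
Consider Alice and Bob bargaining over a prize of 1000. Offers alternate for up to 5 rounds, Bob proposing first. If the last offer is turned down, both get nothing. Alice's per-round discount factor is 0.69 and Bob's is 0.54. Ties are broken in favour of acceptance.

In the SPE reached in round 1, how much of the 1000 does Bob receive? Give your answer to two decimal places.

Work backward from the last round.
Round 5 (Bob proposes): Alice will accept anything ≥ 0, so Bob offers 0 and keeps 1000.
Round 4 (Alice proposes): Bob can get 1000 next round, worth 0.54 × 1000 = 540 now, so Alice offers 540, keeping 460.
Round 3 (Bob proposes): Alice can get 460 next round, worth 0.69 × 460 = 317.4 now. Bob offers 317.4 and keeps 1000 − 317.4 = 682.6.
Round 2 (Alice proposes): Bob can get 682.6 next round, worth 0.54 × 682.6 = 368.604 now. Alice offers 368.604 and keeps 1000 − 368.604 = 631.396.
Round 1 (Bob proposes): Alice can get 631.396 next round, worth 0.69 × 631.396 = 435.66324 now. Bob offers 435.66324 and keeps 1000 − 435.66324 = 564.33676.

564.34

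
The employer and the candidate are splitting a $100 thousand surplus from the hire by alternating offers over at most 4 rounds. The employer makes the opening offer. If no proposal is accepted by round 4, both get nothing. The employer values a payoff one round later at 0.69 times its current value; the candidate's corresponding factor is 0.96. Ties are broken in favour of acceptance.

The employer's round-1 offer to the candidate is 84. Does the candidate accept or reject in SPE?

Work out the candidate's continuation value if the offer is rejected.
Round 4 (the candidate proposes): the employer will accept anything ≥ 0, so the candidate offers 0 and keeps 100.
Round 3 (the employer proposes): the candidate can get 100 next round, worth 0.96 × 100 = 96 now. The employer offers 96 and keeps 100 − 96 = 4.
Round 2 (the candidate proposes): the employer can get 4 next round, worth 0.69 × 4 = 2.76 now, so the candidate offers 2.76, keeping 97.24.
So by rejecting in round 1, the candidate gets 97.24 next round, worth 0.96 × 97.24 = 93.3504 now.
Offer 84 < 93.3504, so the candidate rejects.

Reject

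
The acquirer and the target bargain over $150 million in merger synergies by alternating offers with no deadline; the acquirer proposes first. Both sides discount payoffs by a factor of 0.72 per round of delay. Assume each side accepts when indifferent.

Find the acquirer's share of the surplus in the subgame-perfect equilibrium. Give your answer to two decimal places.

87.21

In a stationary SPE each proposer offers the other exactly their discounted continuation value.
If the acquirer keeps x when proposing and the target keeps y when proposing, then x = 150 − 0.72y and y = 150 − 0.72x.
Solving: x = 150(1 − 0.72) / (1 − 0.72·0.72) = 42 / 0.4816 ≈ 87.2093.
The target gets 150 − 87.2093 ≈ 62.7907.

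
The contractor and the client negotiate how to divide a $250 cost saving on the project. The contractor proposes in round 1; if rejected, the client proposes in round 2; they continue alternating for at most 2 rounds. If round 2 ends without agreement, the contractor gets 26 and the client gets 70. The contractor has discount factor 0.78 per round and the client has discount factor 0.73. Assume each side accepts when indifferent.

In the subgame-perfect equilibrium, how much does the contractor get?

Round 2 (the client proposes): the contractor gets 26 if talks fail, so the client offers 26 and keeps 224.
Round 1 (the contractor proposes): the client can get 224 next round, worth 0.73 × 224 = 163.52 now; the contractor offers that and keeps 86.48.

86.48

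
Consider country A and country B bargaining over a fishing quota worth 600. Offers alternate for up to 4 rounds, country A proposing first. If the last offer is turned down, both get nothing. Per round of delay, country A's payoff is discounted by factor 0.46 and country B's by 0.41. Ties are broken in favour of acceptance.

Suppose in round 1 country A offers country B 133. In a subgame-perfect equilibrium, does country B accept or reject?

Round 4 (country B proposes): rejection yields 0 for country A; country B offers 0 and keeps 600.
Round 3 (country A proposes): country B can get 600 next round, worth 0.41 × 600 = 246 now, so country A offers 246, keeping 354.
Round 2 (country B proposes): country A can get 354 next round, worth 0.46 × 354 = 162.84 now; country B offers that and keeps 437.16.
So by rejecting in round 1, country B gets 437.16 next round, worth 0.41 × 437.16 = 179.2356 now.
Offer 133 < 179.2356, so country B rejects.

Reject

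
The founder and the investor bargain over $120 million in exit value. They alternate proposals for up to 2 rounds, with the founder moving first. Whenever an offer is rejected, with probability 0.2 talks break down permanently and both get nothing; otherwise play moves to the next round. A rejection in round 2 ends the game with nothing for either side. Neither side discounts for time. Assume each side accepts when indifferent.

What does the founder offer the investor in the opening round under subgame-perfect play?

96

By backward induction:
Round 2 (the investor proposes): rejection yields 0 for the founder; the investor offers 0 and keeps 120.
Round 1 (the founder proposes): rejecting gives the investor an expected 0.8 × 120 = 96, so the founder offers 96, keeping 24.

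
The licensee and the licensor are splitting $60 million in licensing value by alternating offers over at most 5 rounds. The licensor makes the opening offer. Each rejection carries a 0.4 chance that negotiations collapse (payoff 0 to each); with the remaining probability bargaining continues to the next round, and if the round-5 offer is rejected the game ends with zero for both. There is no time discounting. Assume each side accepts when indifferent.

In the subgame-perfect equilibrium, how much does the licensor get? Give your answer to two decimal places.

40.42

Round 5 (the licensor proposes): rejection yields 0 for the licensee; the licensor offers 0 and keeps 60.
Round 4 (the licensee proposes): rejecting gives the licensor an expected 0.6 × 60 = 36. The licensee offers 36 and keeps 60 − 36 = 24.
Round 3 (the licensor proposes): rejecting gives the licensee an expected 0.6 × 24 = 14.4, so the licensor offers 14.4, keeping 45.6.
Round 2 (the licensee proposes): rejecting gives the licensor an expected 0.6 × 45.6 = 27.36; the licensee offers that and keeps 32.64.
Round 1 (the licensor proposes): rejecting gives the licensee an expected 0.6 × 32.64 = 19.584, so the licensor offers 19.584, keeping 40.416.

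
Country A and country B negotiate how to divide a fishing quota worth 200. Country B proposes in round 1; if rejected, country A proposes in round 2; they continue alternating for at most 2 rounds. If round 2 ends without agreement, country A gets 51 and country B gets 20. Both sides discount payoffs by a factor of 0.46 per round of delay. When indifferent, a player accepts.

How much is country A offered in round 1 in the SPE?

Round 2 (country A proposes): country B gets 20 if talks fail, so country A offers 20 and keeps 180.
Round 1 (country B proposes): country A can get 180 next round, worth 0.46 × 180 = 82.8 now, so country B offers 82.8, keeping 117.2.

82.8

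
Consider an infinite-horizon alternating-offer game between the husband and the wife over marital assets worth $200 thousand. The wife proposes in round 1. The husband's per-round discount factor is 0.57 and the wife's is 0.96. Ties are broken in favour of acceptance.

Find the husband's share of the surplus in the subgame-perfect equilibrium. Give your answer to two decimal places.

10.07

Let x be the wife's share when the wife proposes and y be the husband's share when the husband proposes.
The husband accepts iff offered ≥ 0.57·y, so x = 200 − 0.57y. Symmetrically y = 200 − 0.96x.
Substituting: x = 200 − 0.57(200 − 0.96x), giving x(1 − 0.96·0.57) = 200(1 − 0.57).
So x = 200 × 0.43 / 0.4528 ≈ 189.9293, and the husband receives 200 − x ≈ 10.0707.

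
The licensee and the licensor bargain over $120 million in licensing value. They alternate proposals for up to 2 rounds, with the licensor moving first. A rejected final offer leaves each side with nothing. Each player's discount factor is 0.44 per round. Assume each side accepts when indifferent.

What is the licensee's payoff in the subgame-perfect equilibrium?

Round 2 (the licensee proposes): the licensor will accept anything ≥ 0, so the licensee offers 0 and keeps 120.
Round 1 (the licensor proposes): the licensee can get 120 next round, worth 0.44 × 120 = 52.8 now, so the licensor offers 52.8, keeping 67.2.

52.8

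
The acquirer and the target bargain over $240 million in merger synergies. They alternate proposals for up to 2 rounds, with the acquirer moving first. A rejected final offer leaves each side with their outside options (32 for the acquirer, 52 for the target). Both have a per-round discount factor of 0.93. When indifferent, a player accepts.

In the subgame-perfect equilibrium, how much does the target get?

Round 2 (the target proposes): the acquirer gets 32 if talks fail, so the target offers 32 and keeps 208.
Round 1 (the acquirer proposes): the target can get 208 next round, worth 0.93 × 208 = 193.44 now. The acquirer offers 193.44 and keeps 240 − 193.44 = 46.56.

193.44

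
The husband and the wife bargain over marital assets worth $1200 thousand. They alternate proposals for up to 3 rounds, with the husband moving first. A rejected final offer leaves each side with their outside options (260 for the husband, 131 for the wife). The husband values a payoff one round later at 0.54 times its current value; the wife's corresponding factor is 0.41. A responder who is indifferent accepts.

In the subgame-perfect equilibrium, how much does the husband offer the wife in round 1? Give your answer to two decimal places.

Solve by backward induction from round 3.
Round 3 (the husband proposes): the wife gets 131 if talks fail, so the husband offers 131 and keeps 1069.
Round 2 (the wife proposes): the husband can get 1069 next round, worth 0.54 × 1069 = 577.26 now, so the wife offers 577.26, keeping 622.74.
Round 1 (the husband proposes): the wife can get 622.74 next round, worth 0.41 × 622.74 = 255.3234 now; the husband offers that and keeps 944.6766.

255.32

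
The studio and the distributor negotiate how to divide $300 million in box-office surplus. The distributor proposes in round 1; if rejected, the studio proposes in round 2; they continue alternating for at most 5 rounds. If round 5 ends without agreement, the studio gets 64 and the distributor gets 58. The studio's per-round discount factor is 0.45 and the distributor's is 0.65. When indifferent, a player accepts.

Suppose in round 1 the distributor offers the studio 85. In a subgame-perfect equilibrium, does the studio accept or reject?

Accept

Work out the studio's continuation value if the offer is rejected.
Round 5 (the distributor proposes): the studio gets 64 if talks fail, so the distributor offers 64 and keeps 236.
Round 4 (the studio proposes): the distributor can get 236 next round, worth 0.65 × 236 = 153.4 now. The studio offers 153.4 and keeps 300 − 153.4 = 146.6.
Round 3 (the distributor proposes): the studio can get 146.6 next round, worth 0.45 × 146.6 = 65.97 now; the distributor offers that and keeps 234.03.
Round 2 (the studio proposes): the distributor can get 234.03 next round, worth 0.65 × 234.03 = 152.1195 now, so the studio offers 152.1195, keeping 147.8805.
So by rejecting in round 1, the studio gets 147.8805 next round, worth 0.45 × 147.8805 = 66.546225 now.
Offer 85 ≥ 66.546225, so the studio accepts.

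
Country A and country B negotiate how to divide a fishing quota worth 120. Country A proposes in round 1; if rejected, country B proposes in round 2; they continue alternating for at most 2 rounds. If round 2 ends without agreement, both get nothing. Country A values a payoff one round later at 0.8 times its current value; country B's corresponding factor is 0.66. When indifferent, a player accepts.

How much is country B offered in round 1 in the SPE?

79.2

Round 2 (country B proposes): country A will accept anything ≥ 0, so country B offers 0 and keeps 120.
Round 1 (country A proposes): country B can get 120 next round, worth 0.66 × 120 = 79.2 now; country A offers that and keeps 40.8.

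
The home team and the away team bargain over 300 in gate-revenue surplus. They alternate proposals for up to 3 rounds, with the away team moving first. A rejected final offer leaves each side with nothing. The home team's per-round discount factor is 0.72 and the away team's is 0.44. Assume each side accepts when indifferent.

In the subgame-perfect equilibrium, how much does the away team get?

179.04

Round 3 (the away team proposes): the home team will accept anything ≥ 0, so the away team offers 0 and keeps 300.
Round 2 (the home team proposes): the away team can get 300 next round, worth 0.44 × 300 = 132 now; the home team offers that and keeps 168.
Round 1 (the away team proposes): the home team can get 168 next round, worth 0.72 × 168 = 120.96 now, so the away team offers 120.96, keeping 179.04.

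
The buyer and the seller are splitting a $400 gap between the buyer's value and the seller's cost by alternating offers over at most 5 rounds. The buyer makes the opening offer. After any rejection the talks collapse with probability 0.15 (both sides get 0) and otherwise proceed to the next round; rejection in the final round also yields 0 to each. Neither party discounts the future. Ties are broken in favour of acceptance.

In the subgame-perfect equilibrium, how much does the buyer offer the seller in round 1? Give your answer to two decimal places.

Round 5 (the buyer proposes): rejection yields 0 for the seller; the buyer offers 0 and keeps 400.
Round 4 (the seller proposes): rejecting gives the buyer an expected 0.85 × 400 = 340. The seller offers 340 and keeps 400 − 340 = 60.
Round 3 (the buyer proposes): rejecting gives the seller an expected 0.85 × 60 = 51, so the buyer offers 51, keeping 349.
Round 2 (the seller proposes): rejecting gives the buyer an expected 0.85 × 349 = 296.65, so the seller offers 296.65, keeping 103.35.
Round 1 (the buyer proposes): rejecting gives the seller an expected 0.85 × 103.35 = 87.8475, so the buyer offers 87.8475, keeping 312.1525.

87.85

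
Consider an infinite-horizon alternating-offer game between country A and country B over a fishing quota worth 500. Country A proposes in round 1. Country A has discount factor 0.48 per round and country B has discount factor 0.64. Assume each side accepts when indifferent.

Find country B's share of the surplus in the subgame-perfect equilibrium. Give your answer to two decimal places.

240.18

In a stationary SPE each proposer offers the other exactly their discounted continuation value.
If country A keeps x when proposing and country B keeps y when proposing, then x = 500 − 0.64y and y = 500 − 0.48x.
Solving: x = 500(1 − 0.64) / (1 − 0.48·0.64) = 180 / 0.6928 ≈ 259.8152.
Country B gets 500 − 259.8152 ≈ 240.1848.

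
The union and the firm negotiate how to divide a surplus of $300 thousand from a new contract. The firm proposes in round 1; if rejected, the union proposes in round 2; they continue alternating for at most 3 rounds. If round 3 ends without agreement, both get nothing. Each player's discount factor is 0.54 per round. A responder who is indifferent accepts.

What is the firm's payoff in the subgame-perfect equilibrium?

Work backward from the last round.
Round 3 (the firm proposes): the union will accept anything ≥ 0, so the firm offers 0 and keeps 300.
Round 2 (the union proposes): the firm can get 300 next round, worth 0.54 × 300 = 162 now, so the union offers 162, keeping 138.
Round 1 (the firm proposes): the union can get 138 next round, worth 0.54 × 138 = 74.52 now; the firm offers that and keeps 225.48.

225.48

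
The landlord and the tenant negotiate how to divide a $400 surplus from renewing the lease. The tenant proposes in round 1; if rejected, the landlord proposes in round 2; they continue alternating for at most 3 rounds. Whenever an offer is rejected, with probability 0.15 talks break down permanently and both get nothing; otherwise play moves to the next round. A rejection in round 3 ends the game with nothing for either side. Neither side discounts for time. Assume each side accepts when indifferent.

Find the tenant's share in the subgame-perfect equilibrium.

349

By backward induction:
Round 3 (the tenant proposes): rejection yields 0 for the landlord; the tenant offers 0 and keeps 400.
Round 2 (the landlord proposes): rejecting gives the tenant an expected 0.85 × 400 = 340, so the landlord offers 340, keeping 60.
Round 1 (the tenant proposes): rejecting gives the landlord an expected 0.85 × 60 = 51; the tenant offers that and keeps 349.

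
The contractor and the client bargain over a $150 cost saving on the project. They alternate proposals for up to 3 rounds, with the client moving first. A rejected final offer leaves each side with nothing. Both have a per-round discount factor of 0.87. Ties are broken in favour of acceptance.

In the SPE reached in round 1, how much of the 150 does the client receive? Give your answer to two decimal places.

133.04

Round 3 (the client proposes): rejection yields 0 for the contractor; the client offers 0 and keeps 150.
Round 2 (the contractor proposes): the client can get 150 next round, worth 0.87 × 150 = 130.5 now; the contractor offers that and keeps 19.5.
Round 1 (the client proposes): the contractor can get 19.5 next round, worth 0.87 × 19.5 = 16.965 now, so the client offers 16.965, keeping 133.035.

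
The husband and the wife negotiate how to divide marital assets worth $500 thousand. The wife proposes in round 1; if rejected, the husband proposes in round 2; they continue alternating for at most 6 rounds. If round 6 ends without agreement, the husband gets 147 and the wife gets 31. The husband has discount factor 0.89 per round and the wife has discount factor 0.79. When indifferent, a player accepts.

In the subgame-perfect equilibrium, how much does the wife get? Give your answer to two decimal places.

Round 6 (the husband proposes): the wife gets 31 if talks fail, so the husband offers 31 and keeps 469.
Round 5 (the wife proposes): the husband can get 469 next round, worth 0.89 × 469 = 417.41 now. The wife offers 417.41 and keeps 500 − 417.41 = 82.59.
Round 4 (the husband proposes): the wife can get 82.59 next round, worth 0.79 × 82.59 = 65.2461 now; the husband offers that and keeps 434.7539.
Round 3 (the wife proposes): the husband can get 434.7539 next round, worth 0.89 × 434.7539 = 386.930971 now, so the wife offers 386.930971, keeping 113.069029.
Round 2 (the husband proposes): the wife can get 113.069029 next round, worth 0.79 × 113.069029 = 89.32453291 now, so the husband offers 89.32453291, keeping 410.67546709.
Round 1 (the wife proposes): the husband can get 410.67546709 next round, worth 0.89 × 410.67546709 = 365.5011657101 now; the wife offers that and keeps 134.4988342899.

134.50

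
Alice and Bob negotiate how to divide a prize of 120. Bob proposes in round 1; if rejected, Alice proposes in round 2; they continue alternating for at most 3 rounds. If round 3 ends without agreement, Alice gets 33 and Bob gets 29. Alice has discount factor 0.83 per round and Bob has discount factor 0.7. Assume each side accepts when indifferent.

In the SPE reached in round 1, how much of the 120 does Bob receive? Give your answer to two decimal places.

70.95

Round 3 (Bob proposes): Alice gets 33 if talks fail, so Bob offers 33 and keeps 87.
Round 2 (Alice proposes): Bob can get 87 next round, worth 0.7 × 87 = 60.9 now, so Alice offers 60.9, keeping 59.1.
Round 1 (Bob proposes): Alice can get 59.1 next round, worth 0.83 × 59.1 = 49.053 now. Bob offers 49.053 and keeps 120 − 49.053 = 70.947.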